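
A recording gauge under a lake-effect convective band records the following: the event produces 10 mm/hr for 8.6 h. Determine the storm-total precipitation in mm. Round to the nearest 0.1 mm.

Total = Σ Rᵢ Δtᵢ = 10 × 8.6
      = 86 = 86.0 mm.

total ≈ 86.0 mm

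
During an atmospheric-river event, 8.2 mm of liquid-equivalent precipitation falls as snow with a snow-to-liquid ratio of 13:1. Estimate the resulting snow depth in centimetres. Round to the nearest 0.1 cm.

snow depth ≈ 10.7 cm

Snow depth = liquid × ratio = 8.2 mm × 13 = 106.6 mm = 10.7 cm.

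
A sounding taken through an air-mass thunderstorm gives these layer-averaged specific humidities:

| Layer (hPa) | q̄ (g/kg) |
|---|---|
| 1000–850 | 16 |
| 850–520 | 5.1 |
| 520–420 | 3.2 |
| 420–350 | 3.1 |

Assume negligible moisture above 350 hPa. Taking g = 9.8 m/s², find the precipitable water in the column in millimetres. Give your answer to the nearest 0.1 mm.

PW ≈ 47.1 mm

Precipitable water is the column-integrated vapour mass per unit area: PW = (1/g) Σ q̄ Δp, with q in kg/kg and Δp in Pa (1 kg/m² of water = 1 mm).
Layer 1000–850 hPa: Δp = 150 hPa = 15000 Pa, q̄ = 0.016 kg/kg → 0.016 × 15000 / 9.8 = 24.49 mm
Layer 850–520 hPa: Δp = 330 hPa = 33000 Pa, q̄ = 0.0051 kg/kg → 0.0051 × 33000 / 9.8 = 17.17 mm
Layer 520–420 hPa: Δp = 100 hPa = 10000 Pa, q̄ = 0.0032 kg/kg → 0.0032 × 10000 / 9.8 = 3.27 mm
Layer 420–350 hPa: Δp = 70 hPa = 7000 Pa, q̄ = 0.0031 kg/kg → 0.0031 × 7000 / 9.8 = 2.21 mm
PW = 24.49 + 17.17 + 3.27 + 2.21 = 47.14 ≈ 47.1 mm.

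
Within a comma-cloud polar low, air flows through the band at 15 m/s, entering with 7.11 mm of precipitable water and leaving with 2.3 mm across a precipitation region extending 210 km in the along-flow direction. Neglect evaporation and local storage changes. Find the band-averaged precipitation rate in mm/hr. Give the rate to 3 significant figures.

R ≈ 1.24 mm/hr

Column moisture flux per unit crosswind length is F = V × PW.
Inflow: F_in = 15 × 7.11 = 106.65 mm·m/s
Outflow: F_out = 15 × 2.3 = 34.5 mm·m/s
Steady-state rate R = (F_in − F_out)/L = (106.65 − 34.5) / 210000 m = 3.436e-04 mm/s.
R = 3.436e-04 × 3600 = 1.24 mm/hr.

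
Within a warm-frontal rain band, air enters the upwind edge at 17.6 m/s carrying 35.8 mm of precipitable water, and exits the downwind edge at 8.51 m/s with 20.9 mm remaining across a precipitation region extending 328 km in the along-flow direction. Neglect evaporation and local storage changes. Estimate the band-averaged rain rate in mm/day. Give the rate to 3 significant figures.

R ≈ 119 mm/day

Column moisture flux per unit crosswind length is F = V × PW.
Inflow: F_in = 17.6 × 35.8 = 630.08 mm·m/s
Outflow: F_out = 8.51 × 20.9 = 177.859 mm·m/s
Steady-state rate R = (F_in − F_out)/L = (630.08 − 177.859) / 328000 m = 1.379e-03 mm/s.
R = 1.379e-03 × 3600 × 24 = 119 mm/day.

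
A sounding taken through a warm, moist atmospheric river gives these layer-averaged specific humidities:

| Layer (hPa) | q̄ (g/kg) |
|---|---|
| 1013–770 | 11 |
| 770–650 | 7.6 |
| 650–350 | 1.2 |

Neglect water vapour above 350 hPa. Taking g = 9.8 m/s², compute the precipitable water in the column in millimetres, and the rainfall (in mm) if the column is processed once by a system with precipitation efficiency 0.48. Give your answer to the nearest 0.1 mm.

Precipitable water is the column-integrated vapour mass per unit area: PW = (1/g) Σ q̄ Δp, with q in kg/kg and Δp in Pa (1 kg/m² of water = 1 mm).
Layer 1013–770 hPa: Δp = 243 hPa = 24300 Pa, q̄ = 0.011 kg/kg → 0.011 × 24300 / 9.8 = 27.28 mm
Layer 770–650 hPa: Δp = 120 hPa = 12000 Pa, q̄ = 0.0076 kg/kg → 0.0076 × 12000 / 9.8 = 9.31 mm
Layer 650–350 hPa: Δp = 300 hPa = 30000 Pa, q̄ = 0.0012 kg/kg → 0.0012 × 30000 / 9.8 = 3.67 mm
PW = 27.28 + 9.31 + 3.67 = 40.26 ≈ 40.3 mm.
Rainfall = ε × PW = 0.48 × 40.3 = 19.3 mm.

PW ≈ 40.3 mm; rainfall ≈ 19.3 mm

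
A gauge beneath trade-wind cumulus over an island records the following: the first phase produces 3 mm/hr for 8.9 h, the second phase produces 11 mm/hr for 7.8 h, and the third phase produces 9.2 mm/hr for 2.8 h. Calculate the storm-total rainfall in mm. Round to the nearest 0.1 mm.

Total = Σ Rᵢ Δtᵢ = 3 × 8.9 + 11 × 7.8 + 9.2 × 2.8
      = 26.7 + 85.8 + 25.76 = 138.3 mm.

total ≈ 138.3 mm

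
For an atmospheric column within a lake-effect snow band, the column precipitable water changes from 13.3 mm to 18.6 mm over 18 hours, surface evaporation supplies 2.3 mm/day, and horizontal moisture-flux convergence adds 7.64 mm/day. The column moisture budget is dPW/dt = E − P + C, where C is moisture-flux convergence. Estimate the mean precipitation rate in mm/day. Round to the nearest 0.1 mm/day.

dPW/dt = (18.6 − 13.3) mm / (18/24 day) = +7.067 mm/day.
P = E + C − dPW/dt = 2.3 + (7.64) − (+7.067) = 2.9 mm/day.

P ≈ 2.9 mm/day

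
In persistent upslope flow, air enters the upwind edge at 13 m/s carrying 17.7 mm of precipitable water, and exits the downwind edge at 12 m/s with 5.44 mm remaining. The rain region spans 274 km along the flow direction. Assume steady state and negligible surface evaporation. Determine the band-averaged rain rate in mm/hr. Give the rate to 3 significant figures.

Column moisture flux per unit crosswind length is F = V × PW.
Inflow: F_in = 13 × 17.7 = 230.1 mm·m/s
Outflow: F_out = 12 × 5.44 = 65.28 mm·m/s
Steady-state rate R = (F_in − F_out)/L = (230.1 − 65.28) / 274000 m = 6.015e-04 mm/s.
R = 6.015e-04 × 3600 = 2.17 mm/hr.

R ≈ 2.17 mm/hr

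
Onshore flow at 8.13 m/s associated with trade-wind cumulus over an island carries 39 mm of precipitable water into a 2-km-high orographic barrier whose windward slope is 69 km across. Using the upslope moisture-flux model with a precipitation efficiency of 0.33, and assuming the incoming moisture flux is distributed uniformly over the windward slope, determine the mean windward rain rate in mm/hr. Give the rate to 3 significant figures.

Incoming column moisture flux per unit ridge length: F = V × PW = 8.13 × 39 = 317.07 mm·m/s.
Spread over the 69 km slope with efficiency ε = 0.33: R = ε·F/W = 0.33 × 317.07 / 69000 m = 1.516e-03 mm/s.
R = 1.516e-03 × 3600 = 5.46 mm/hr.

R ≈ 5.46 mm/hr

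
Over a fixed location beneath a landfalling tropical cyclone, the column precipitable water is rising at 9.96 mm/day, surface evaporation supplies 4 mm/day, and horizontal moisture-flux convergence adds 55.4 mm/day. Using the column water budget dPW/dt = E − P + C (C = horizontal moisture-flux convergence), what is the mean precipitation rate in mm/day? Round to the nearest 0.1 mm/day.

dPW/dt = +9.96 mm/day.
P = E + C − dPW/dt = 4 + (55.4) − (+9.96) = 49.4 mm/day.

P ≈ 49.4 mm/day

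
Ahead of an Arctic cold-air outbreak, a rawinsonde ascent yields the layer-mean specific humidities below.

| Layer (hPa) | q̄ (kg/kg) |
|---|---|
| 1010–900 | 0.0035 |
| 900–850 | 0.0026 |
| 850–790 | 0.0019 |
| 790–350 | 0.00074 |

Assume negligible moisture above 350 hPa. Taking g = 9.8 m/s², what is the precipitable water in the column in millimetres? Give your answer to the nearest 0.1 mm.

Precipitable water is the column-integrated vapour mass per unit area: PW = (1/g) Σ q̄ Δp, with q in kg/kg and Δp in Pa (1 kg/m² of water = 1 mm).
Layer 1010–900 hPa: Δp = 110 hPa = 11000 Pa, q̄ = 0.0035 kg/kg → 0.0035 × 11000 / 9.8 = 3.93 mm
Layer 900–850 hPa: Δp = 50 hPa = 5000 Pa, q̄ = 0.0026 kg/kg → 0.0026 × 5000 / 9.8 = 1.33 mm
Layer 850–790 hPa: Δp = 60 hPa = 6000 Pa, q̄ = 0.0019 kg/kg → 0.0019 × 6000 / 9.8 = 1.16 mm
Layer 790–350 hPa: Δp = 440 hPa = 44000 Pa, q̄ = 0.00074 kg/kg → 0.00074 × 44000 / 9.8 = 3.32 mm
PW = 3.93 + 1.33 + 1.16 + 3.32 = 9.74 ≈ 9.7 mm.

PW ≈ 9.7 mm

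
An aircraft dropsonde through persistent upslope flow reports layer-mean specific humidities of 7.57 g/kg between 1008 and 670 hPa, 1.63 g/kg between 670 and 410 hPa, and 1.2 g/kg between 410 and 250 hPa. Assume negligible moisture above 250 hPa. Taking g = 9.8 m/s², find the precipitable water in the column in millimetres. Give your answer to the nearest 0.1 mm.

Precipitable water is the column-integrated vapour mass per unit area: PW = (1/g) Σ q̄ Δp, with q in kg/kg and Δp in Pa (1 kg/m² of water = 1 mm).
Layer 1008–670 hPa: Δp = 338 hPa = 33800 Pa, q̄ = 0.00757 kg/kg → 0.00757 × 33800 / 9.8 = 26.11 mm
Layer 670–410 hPa: Δp = 260 hPa = 26000 Pa, q̄ = 0.00163 kg/kg → 0.00163 × 26000 / 9.8 = 4.32 mm
Layer 410–250 hPa: Δp = 160 hPa = 16000 Pa, q̄ = 0.0012 kg/kg → 0.0012 × 16000 / 9.8 = 1.96 mm
PW = 26.11 + 4.32 + 1.96 = 32.39 ≈ 32.4 mm.

PW ≈ 32.4 mm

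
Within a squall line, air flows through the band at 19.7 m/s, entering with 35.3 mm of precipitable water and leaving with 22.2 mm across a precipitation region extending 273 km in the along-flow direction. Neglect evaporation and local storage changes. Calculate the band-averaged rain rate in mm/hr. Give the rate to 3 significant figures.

Column moisture flux per unit crosswind length is F = V × PW.
Inflow: F_in = 19.7 × 35.3 = 695.41 mm·m/s
Outflow: F_out = 19.7 × 22.2 = 437.34 mm·m/s
Steady-state rate R = (F_in − F_out)/L = (695.41 − 437.34) / 273000 m = 9.453e-04 mm/s.
R = 9.453e-04 × 3600 = 3.40 mm/hr.

R ≈ 3.40 mm/hr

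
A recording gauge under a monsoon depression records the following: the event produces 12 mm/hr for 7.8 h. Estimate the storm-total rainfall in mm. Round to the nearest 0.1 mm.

total ≈ 93.6 mm

Total = Σ Rᵢ Δtᵢ = 12 × 7.8
      = 93.6 = 93.6 mm.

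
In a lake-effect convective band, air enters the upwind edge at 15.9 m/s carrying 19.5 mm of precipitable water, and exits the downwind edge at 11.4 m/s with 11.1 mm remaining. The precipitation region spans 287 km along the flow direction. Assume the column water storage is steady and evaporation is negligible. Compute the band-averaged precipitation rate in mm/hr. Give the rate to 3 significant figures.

Column moisture flux per unit crosswind length is F = V × PW.
Inflow: F_in = 15.9 × 19.5 = 310.05 mm·m/s
Outflow: F_out = 11.4 × 11.1 = 126.54 mm·m/s
Steady-state rate R = (F_in − F_out)/L = (310.05 − 126.54) / 287000 m = 6.394e-04 mm/s.
R = 6.394e-04 × 3600 = 2.30 mm/hr.

R ≈ 2.30 mm/hr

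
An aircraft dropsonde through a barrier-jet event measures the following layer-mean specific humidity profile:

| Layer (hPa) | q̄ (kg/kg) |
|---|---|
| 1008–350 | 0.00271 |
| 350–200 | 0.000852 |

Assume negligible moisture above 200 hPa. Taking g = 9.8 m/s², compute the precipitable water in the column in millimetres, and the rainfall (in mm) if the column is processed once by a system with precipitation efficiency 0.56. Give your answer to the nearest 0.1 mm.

Precipitable water is the column-integrated vapour mass per unit area: PW = (1/g) Σ q̄ Δp, with q in kg/kg and Δp in Pa (1 kg/m² of water = 1 mm).
Layer 1008–350 hPa: Δp = 658 hPa = 65800 Pa, q̄ = 0.00271 kg/kg → 0.00271 × 65800 / 9.8 = 18.20 mm
Layer 350–200 hPa: Δp = 150 hPa = 15000 Pa, q̄ = 0.000852 kg/kg → 0.000852 × 15000 / 9.8 = 1.30 mm
PW = 18.20 + 1.30 = 19.50 ≈ 19.5 mm.
Rainfall = ε × PW = 0.56 × 19.5 = 10.9 mm.

PW ≈ 19.5 mm; rainfall ≈ 10.9 mm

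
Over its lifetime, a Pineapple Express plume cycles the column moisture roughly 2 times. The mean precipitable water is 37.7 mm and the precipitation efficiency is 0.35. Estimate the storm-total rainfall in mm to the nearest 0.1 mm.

rainfall ≈ 26.4 mm

Each cycle deposits ε × PW = 0.35 × 37.7 = 13.195 mm.
Over 2 cycles: 2 × 13.195 = 26.4 mm.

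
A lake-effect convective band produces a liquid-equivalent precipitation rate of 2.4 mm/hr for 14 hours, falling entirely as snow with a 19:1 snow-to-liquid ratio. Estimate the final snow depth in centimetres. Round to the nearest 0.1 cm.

snow depth ≈ 63.8 cm

Liquid-equivalent depth = 2.4 × 14 = 33.6 mm.
Snow depth = 33.6 mm × 19 = 638.4 mm = 63.8 cm.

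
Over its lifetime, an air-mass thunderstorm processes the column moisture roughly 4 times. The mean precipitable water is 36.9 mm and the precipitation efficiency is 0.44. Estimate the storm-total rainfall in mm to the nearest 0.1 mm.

rainfall ≈ 64.9 mm

Each cycle deposits ε × PW = 0.44 × 36.9 = 16.236 mm.
Over 4 cycles: 4 × 16.236 = 64.9 mm.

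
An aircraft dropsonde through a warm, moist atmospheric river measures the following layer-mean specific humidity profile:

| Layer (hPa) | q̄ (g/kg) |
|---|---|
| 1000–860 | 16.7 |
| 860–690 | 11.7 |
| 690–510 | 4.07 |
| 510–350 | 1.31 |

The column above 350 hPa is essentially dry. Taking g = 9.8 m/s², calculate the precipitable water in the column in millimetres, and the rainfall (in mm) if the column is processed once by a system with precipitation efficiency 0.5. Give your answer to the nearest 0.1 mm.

Precipitable water is the column-integrated vapour mass per unit area: PW = (1/g) Σ q̄ Δp, with q in kg/kg and Δp in Pa (1 kg/m² of water = 1 mm).
Layer 1000–860 hPa: Δp = 140 hPa = 14000 Pa, q̄ = 0.0167 kg/kg → 0.0167 × 14000 / 9.8 = 23.86 mm
Layer 860–690 hPa: Δp = 170 hPa = 17000 Pa, q̄ = 0.0117 kg/kg → 0.0117 × 17000 / 9.8 = 20.30 mm
Layer 690–510 hPa: Δp = 180 hPa = 18000 Pa, q̄ = 0.00407 kg/kg → 0.00407 × 18000 / 9.8 = 7.48 mm
Layer 510–350 hPa: Δp = 160 hPa = 16000 Pa, q̄ = 0.00131 kg/kg → 0.00131 × 16000 / 9.8 = 2.14 mm
PW = 23.86 + 20.30 + 7.48 + 2.14 = 53.78 ≈ 53.8 mm.
Rainfall = ε × PW = 0.5 × 53.8 = 26.9 mm.

PW ≈ 53.8 mm; rainfall ≈ 26.9 mm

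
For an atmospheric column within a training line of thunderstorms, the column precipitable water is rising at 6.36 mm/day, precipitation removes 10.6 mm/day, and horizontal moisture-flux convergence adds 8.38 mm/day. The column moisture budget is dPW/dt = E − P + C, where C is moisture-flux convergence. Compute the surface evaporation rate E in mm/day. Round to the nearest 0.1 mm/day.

dPW/dt = +6.36 mm/day.
E = dPW/dt + P − C = (+6.36) + 10.6 − (8.38) = 8.6 mm/day.

E ≈ 8.6 mm/day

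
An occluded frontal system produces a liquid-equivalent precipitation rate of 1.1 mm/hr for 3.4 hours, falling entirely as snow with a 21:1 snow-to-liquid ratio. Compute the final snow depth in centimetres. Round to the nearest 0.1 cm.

Liquid-equivalent depth = 1.1 × 3.4 = 3.74 mm.
Snow depth = 3.74 mm × 21 = 78.54 mm = 7.9 cm.

snow depth ≈ 7.9 cm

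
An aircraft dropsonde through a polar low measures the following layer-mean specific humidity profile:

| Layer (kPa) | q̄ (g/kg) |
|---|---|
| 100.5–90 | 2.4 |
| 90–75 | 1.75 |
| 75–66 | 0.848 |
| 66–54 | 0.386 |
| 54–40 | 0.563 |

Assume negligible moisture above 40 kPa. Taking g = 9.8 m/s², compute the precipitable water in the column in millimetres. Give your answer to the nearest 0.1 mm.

Precipitable water is the column-integrated vapour mass per unit area: PW = (1/g) Σ q̄ Δp, with q in kg/kg and Δp in Pa (1 kg/m² of water = 1 mm).
Layer 100.5–90 kPa: Δp = 105 hPa = 10500 Pa, q̄ = 0.0024 kg/kg → 0.0024 × 10500 / 9.8 = 2.57 mm
Layer 90–75 kPa: Δp = 150 hPa = 15000 Pa, q̄ = 0.00175 kg/kg → 0.00175 × 15000 / 9.8 = 2.68 mm
Layer 75–66 kPa: Δp = 90 hPa = 9000 Pa, q̄ = 0.000848 kg/kg → 0.000848 × 9000 / 9.8 = 0.78 mm
Layer 66–54 kPa: Δp = 120 hPa = 12000 Pa, q̄ = 0.000386 kg/kg → 0.000386 × 12000 / 9.8 = 0.47 mm
Layer 54–40 kPa: Δp = 140 hPa = 14000 Pa, q̄ = 0.000563 kg/kg → 0.000563 × 14000 / 9.8 = 0.80 mm
PW = 2.57 + 2.68 + 0.78 + 0.47 + 0.80 = 7.30 ≈ 7.3 mm.

PW ≈ 7.3 mm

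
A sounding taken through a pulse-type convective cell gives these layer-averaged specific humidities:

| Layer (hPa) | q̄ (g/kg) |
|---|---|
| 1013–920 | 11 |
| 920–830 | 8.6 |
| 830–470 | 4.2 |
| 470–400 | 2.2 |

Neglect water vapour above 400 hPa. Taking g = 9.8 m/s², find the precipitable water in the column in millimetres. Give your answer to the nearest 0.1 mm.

PW ≈ 35.3 mm

Precipitable water is the column-integrated vapour mass per unit area: PW = (1/g) Σ q̄ Δp, with q in kg/kg and Δp in Pa (1 kg/m² of water = 1 mm).
Layer 1013–920 hPa: Δp = 93 hPa = 9300 Pa, q̄ = 0.011 kg/kg → 0.011 × 9300 / 9.8 = 10.44 mm
Layer 920–830 hPa: Δp = 90 hPa = 9000 Pa, q̄ = 0.0086 kg/kg → 0.0086 × 9000 / 9.8 = 7.90 mm
Layer 830–470 hPa: Δp = 360 hPa = 36000 Pa, q̄ = 0.0042 kg/kg → 0.0042 × 36000 / 9.8 = 15.43 mm
Layer 470–400 hPa: Δp = 70 hPa = 7000 Pa, q̄ = 0.0022 kg/kg → 0.0022 × 7000 / 9.8 = 1.57 mm
PW = 10.44 + 7.90 + 15.43 + 1.57 = 35.34 ≈ 35.3 mm.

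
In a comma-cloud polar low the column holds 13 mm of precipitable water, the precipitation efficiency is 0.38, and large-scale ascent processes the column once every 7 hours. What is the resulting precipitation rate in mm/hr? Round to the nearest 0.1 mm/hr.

Each overturning extracts ε × PW = 0.38 × 13 = 4.94 mm.
Rate = ε·PW / τ = 4.94 / 7 h = 0.7 mm/hr.

R ≈ 0.7 mm/hr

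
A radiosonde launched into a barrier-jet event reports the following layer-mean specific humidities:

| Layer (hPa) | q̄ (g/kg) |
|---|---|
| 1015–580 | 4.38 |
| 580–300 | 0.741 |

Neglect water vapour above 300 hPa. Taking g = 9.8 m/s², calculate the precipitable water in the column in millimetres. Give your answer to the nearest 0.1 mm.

Precipitable water is the column-integrated vapour mass per unit area: PW = (1/g) Σ q̄ Δp, with q in kg/kg and Δp in Pa (1 kg/m² of water = 1 mm).
Layer 1015–580 hPa: Δp = 435 hPa = 43500 Pa, q̄ = 0.00438 kg/kg → 0.00438 × 43500 / 9.8 = 19.44 mm
Layer 580–300 hPa: Δp = 280 hPa = 28000 Pa, q̄ = 0.000741 kg/kg → 0.000741 × 28000 / 9.8 = 2.12 mm
PW = 19.44 + 2.12 = 21.56 ≈ 21.6 mm.

PW ≈ 21.6 mm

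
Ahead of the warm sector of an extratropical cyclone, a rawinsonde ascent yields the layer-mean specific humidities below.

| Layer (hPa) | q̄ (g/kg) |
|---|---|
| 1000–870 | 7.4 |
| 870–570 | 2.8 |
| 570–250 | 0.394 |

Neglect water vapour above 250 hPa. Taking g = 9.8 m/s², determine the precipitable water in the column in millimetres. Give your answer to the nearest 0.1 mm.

PW ≈ 19.7 mm

Precipitable water is the column-integrated vapour mass per unit area: PW = (1/g) Σ q̄ Δp, with q in kg/kg and Δp in Pa (1 kg/m² of water = 1 mm).
Layer 1000–870 hPa: Δp = 130 hPa = 13000 Pa, q̄ = 0.0074 kg/kg → 0.0074 × 13000 / 9.8 = 9.82 mm
Layer 870–570 hPa: Δp = 300 hPa = 30000 Pa, q̄ = 0.0028 kg/kg → 0.0028 × 30000 / 9.8 = 8.57 mm
Layer 570–250 hPa: Δp = 320 hPa = 32000 Pa, q̄ = 0.000394 kg/kg → 0.000394 × 32000 / 9.8 = 1.29 mm
PW = 9.82 + 8.57 + 1.29 = 19.68 ≈ 19.7 mm.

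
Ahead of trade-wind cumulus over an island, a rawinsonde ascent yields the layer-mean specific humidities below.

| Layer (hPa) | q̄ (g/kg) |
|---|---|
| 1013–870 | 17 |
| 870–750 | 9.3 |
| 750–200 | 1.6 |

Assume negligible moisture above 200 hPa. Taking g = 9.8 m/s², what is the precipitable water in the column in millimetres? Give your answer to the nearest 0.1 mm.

PW ≈ 45.2 mm

Precipitable water is the column-integrated vapour mass per unit area: PW = (1/g) Σ q̄ Δp, with q in kg/kg and Δp in Pa (1 kg/m² of water = 1 mm).
Layer 1013–870 hPa: Δp = 143 hPa = 14300 Pa, q̄ = 0.017 kg/kg → 0.017 × 14300 / 9.8 = 24.81 mm
Layer 870–750 hPa: Δp = 120 hPa = 12000 Pa, q̄ = 0.0093 kg/kg → 0.0093 × 12000 / 9.8 = 11.39 mm
Layer 750–200 hPa: Δp = 550 hPa = 55000 Pa, q̄ = 0.0016 kg/kg → 0.0016 × 55000 / 9.8 = 8.98 mm
PW = 24.81 + 11.39 + 8.98 = 45.18 ≈ 45.2 mm.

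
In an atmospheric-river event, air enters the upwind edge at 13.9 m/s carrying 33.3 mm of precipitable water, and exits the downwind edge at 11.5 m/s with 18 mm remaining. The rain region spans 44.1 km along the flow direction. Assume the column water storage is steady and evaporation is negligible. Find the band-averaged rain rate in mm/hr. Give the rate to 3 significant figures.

Column moisture flux per unit crosswind length is F = V × PW.
Inflow: F_in = 13.9 × 33.3 = 462.87 mm·m/s
Outflow: F_out = 11.5 × 18 = 207 mm·m/s
Steady-state rate R = (F_in − F_out)/L = (462.87 − 207) / 44100 m = 5.802e-03 mm/s.
R = 5.802e-03 × 3600 = 20.9 mm/hr.

R ≈ 20.9 mm/hr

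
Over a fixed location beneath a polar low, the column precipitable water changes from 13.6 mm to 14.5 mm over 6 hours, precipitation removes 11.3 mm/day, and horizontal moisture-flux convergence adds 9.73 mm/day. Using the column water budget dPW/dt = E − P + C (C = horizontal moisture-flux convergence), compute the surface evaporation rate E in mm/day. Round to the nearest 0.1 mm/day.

dPW/dt = (14.5 − 13.6) mm / (6/24 day) = +3.600 mm/day.
E = dPW/dt + P − C = (+3.600) + 11.3 − (9.73) = 5.2 mm/day.

E ≈ 5.2 mm/day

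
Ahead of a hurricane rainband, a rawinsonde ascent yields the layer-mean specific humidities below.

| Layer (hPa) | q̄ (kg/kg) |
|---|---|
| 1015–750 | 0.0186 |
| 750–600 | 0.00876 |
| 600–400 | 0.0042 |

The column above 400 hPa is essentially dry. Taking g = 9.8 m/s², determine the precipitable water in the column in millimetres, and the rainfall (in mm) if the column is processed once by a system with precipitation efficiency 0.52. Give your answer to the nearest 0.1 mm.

PW ≈ 72.3 mm; rainfall ≈ 37.6 mm

Precipitable water is the column-integrated vapour mass per unit area: PW = (1/g) Σ q̄ Δp, with q in kg/kg and Δp in Pa (1 kg/m² of water = 1 mm).
Layer 1015–750 hPa: Δp = 265 hPa = 26500 Pa, q̄ = 0.0186 kg/kg → 0.0186 × 26500 / 9.8 = 50.30 mm
Layer 750–600 hPa: Δp = 150 hPa = 15000 Pa, q̄ = 0.00876 kg/kg → 0.00876 × 15000 / 9.8 = 13.41 mm
Layer 600–400 hPa: Δp = 200 hPa = 20000 Pa, q̄ = 0.0042 kg/kg → 0.0042 × 20000 / 9.8 = 8.57 mm
PW = 50.30 + 13.41 + 8.57 = 72.28 ≈ 72.3 mm.
Rainfall = ε × PW = 0.52 × 72.3 = 37.6 mm.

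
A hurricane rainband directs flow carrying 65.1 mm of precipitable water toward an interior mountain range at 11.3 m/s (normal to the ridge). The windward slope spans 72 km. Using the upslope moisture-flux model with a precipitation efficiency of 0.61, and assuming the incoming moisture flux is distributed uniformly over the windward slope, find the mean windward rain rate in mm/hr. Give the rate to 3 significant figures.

R ≈ 22.4 mm/hr

Incoming column moisture flux per unit ridge length: F = V × PW = 11.3 × 65.1 = 735.63 mm·m/s.
Spread over the 72 km slope with efficiency ε = 0.61: R = ε·F/W = 0.61 × 735.63 / 72000 m = 6.232e-03 mm/s.
R = 6.232e-03 × 3600 = 22.4 mm/hr.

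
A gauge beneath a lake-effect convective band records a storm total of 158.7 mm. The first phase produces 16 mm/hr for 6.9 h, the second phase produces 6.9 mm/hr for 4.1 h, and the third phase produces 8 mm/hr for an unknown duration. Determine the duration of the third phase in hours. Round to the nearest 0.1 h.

duration ≈ 2.5 h

Known phases: 16 × 6.9 + 6.9 × 4.1 = 110.4 + 28.29 = 138.69 mm.
Remaining depth = 158.7 − 138.69 = 20.01 mm.
Duration = 20.01 / 8 = 2.5 h.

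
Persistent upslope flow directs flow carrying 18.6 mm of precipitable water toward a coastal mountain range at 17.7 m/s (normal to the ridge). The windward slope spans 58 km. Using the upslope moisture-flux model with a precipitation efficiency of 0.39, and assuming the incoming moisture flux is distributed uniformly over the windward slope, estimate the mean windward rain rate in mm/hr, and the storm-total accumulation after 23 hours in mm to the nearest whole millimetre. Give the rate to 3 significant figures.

Incoming column moisture flux per unit ridge length: F = V × PW = 17.7 × 18.6 = 329.22 mm·m/s.
Spread over the 58 km slope with efficiency ε = 0.39: R = ε·F/W = 0.39 × 329.22 / 58000 m = 2.214e-03 mm/s.
R = 2.214e-03 × 3600 = 7.97 mm/hr.
Over 23 h: total = 7.97 × 23 = 183.31 ≈ 183 mm.

R ≈ 7.97 mm/hr; total ≈ 183 mm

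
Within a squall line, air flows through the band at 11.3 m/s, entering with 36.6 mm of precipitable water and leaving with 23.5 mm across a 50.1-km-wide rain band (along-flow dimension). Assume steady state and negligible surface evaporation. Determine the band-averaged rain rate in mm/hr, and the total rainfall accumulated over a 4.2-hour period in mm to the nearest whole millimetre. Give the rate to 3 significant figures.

R ≈ 10.6 mm/hr; total ≈ 45 mm

Column moisture flux per unit crosswind length is F = V × PW.
Inflow: F_in = 11.3 × 36.6 = 413.58 mm·m/s
Outflow: F_out = 11.3 × 23.5 = 265.55 mm·m/s
Steady-state rate R = (F_in − F_out)/L = (413.58 − 265.55) / 50100 m = 2.955e-03 mm/s.
R = 2.955e-03 × 3600 = 10.6 mm/hr.
Over 4.2 h: total = 10.6 × 4.2 = 44.52 ≈ 45 mm.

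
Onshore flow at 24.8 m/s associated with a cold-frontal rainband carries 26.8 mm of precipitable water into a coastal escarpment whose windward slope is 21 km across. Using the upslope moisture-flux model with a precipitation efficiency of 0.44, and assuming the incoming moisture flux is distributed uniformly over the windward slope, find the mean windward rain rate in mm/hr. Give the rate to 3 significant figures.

R ≈ 50.1 mm/hr

Incoming column moisture flux per unit ridge length: F = V × PW = 24.8 × 26.8 = 664.64 mm·m/s.
Spread over the 21 km slope with efficiency ε = 0.44: R = ε·F/W = 0.44 × 664.64 / 21000 m = 1.393e-02 mm/s.
R = 1.393e-02 × 3600 = 50.1 mm/hr.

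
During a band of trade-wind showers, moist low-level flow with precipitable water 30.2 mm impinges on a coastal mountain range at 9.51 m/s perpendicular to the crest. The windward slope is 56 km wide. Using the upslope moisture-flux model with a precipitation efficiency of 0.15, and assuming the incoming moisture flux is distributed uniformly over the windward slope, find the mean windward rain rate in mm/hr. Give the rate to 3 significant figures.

R ≈ 2.77 mm/hr

Incoming column moisture flux per unit ridge length: F = V × PW = 9.51 × 30.2 = 287.202 mm·m/s.
Spread over the 56 km slope with efficiency ε = 0.15: R = ε·F/W = 0.15 × 287.202 / 56000 m = 7.693e-04 mm/s.
R = 7.693e-04 × 3600 = 2.77 mm/hr.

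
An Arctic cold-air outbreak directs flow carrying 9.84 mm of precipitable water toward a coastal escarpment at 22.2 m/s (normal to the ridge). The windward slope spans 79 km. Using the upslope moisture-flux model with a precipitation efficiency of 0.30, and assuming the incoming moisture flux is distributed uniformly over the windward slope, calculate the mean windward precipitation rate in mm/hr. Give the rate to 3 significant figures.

Incoming column moisture flux per unit ridge length: F = V × PW = 22.2 × 9.84 = 218.448 mm·m/s.
Spread over the 79 km slope with efficiency ε = 0.30: R = ε·F/W = 0.30 × 218.448 / 79000 m = 8.295e-04 mm/s.
R = 8.295e-04 × 3600 = 2.99 mm/hr.

R ≈ 2.99 mm/hr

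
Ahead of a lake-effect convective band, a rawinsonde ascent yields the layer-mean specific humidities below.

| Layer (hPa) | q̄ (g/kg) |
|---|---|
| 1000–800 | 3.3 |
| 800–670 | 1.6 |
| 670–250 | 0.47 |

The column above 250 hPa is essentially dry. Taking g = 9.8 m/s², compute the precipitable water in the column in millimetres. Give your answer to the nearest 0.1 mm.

PW ≈ 10.9 mm

Precipitable water is the column-integrated vapour mass per unit area: PW = (1/g) Σ q̄ Δp, with q in kg/kg and Δp in Pa (1 kg/m² of water = 1 mm).
Layer 1000–800 hPa: Δp = 200 hPa = 20000 Pa, q̄ = 0.0033 kg/kg → 0.0033 × 20000 / 9.8 = 6.73 mm
Layer 800–670 hPa: Δp = 130 hPa = 13000 Pa, q̄ = 0.0016 kg/kg → 0.0016 × 13000 / 9.8 = 2.12 mm
Layer 670–250 hPa: Δp = 420 hPa = 42000 Pa, q̄ = 0.00047 kg/kg → 0.00047 × 42000 / 9.8 = 2.01 mm
PW = 6.73 + 2.12 + 2.01 = 10.86 ≈ 10.9 mm.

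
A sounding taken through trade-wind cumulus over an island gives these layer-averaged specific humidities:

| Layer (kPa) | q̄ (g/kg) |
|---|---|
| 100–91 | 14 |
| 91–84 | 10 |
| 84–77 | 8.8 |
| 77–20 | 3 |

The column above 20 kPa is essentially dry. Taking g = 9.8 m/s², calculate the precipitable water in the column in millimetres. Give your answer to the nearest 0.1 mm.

PW ≈ 43.7 mm

Precipitable water is the column-integrated vapour mass per unit area: PW = (1/g) Σ q̄ Δp, with q in kg/kg and Δp in Pa (1 kg/m² of water = 1 mm).
Layer 100–91 kPa: Δp = 90 hPa = 9000 Pa, q̄ = 0.014 kg/kg → 0.014 × 9000 / 9.8 = 12.86 mm
Layer 91–84 kPa: Δp = 70 hPa = 7000 Pa, q̄ = 0.01 kg/kg → 0.01 × 7000 / 9.8 = 7.14 mm
Layer 84–77 kPa: Δp = 70 hPa = 7000 Pa, q̄ = 0.0088 kg/kg → 0.0088 × 7000 / 9.8 = 6.29 mm
Layer 77–20 kPa: Δp = 570 hPa = 57000 Pa, q̄ = 0.003 kg/kg → 0.003 × 57000 / 9.8 = 17.45 mm
PW = 12.86 + 7.14 + 6.29 + 17.45 = 43.74 ≈ 43.7 mm.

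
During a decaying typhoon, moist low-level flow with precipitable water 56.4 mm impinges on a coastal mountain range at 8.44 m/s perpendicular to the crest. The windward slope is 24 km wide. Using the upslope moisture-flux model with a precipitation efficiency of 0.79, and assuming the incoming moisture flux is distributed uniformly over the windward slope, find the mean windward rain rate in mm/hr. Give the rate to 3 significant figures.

R ≈ 56.4 mm/hr

Incoming column moisture flux per unit ridge length: F = V × PW = 8.44 × 56.4 = 476.016 mm·m/s.
Spread over the 24 km slope with efficiency ε = 0.79: R = ε·F/W = 0.79 × 476.016 / 24000 m = 1.567e-02 mm/s.
R = 1.567e-02 × 3600 = 56.4 mm/hr.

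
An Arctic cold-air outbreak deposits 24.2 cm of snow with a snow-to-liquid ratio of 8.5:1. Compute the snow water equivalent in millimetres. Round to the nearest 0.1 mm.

SWE ≈ 28.5 mm

SWE = snow depth / ratio = 24.2 cm / 8.5 = 2.847 cm = 28.5 mm.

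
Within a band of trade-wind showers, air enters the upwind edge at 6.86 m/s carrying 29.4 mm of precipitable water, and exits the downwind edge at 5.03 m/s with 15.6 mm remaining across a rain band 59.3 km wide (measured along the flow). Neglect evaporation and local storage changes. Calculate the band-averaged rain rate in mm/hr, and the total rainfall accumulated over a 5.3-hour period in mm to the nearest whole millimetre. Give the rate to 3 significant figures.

R ≈ 7.48 mm/hr; total ≈ 40 mm

Column moisture flux per unit crosswind length is F = V × PW.
Inflow: F_in = 6.86 × 29.4 = 201.684 mm·m/s
Outflow: F_out = 5.03 × 15.6 = 78.468 mm·m/s
Steady-state rate R = (F_in − F_out)/L = (201.684 − 78.468) / 59300 m = 2.078e-03 mm/s.
R = 2.078e-03 × 3600 = 7.48 mm/hr.
Over 5.3 h: total = 7.48 × 5.3 = 39.644 ≈ 40 mm.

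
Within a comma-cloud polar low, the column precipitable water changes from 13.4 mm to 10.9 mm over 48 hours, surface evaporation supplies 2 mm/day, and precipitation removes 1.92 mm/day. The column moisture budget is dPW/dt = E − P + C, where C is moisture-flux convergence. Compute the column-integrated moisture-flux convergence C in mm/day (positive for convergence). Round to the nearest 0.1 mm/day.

dPW/dt = (10.9 − 13.4) mm / (48/24 day) = -1.250 mm/day.
C = dPW/dt − E + P = (-1.250) − 2 + 1.92 = -1.3 mm/day.

C ≈ -1.3 mm/day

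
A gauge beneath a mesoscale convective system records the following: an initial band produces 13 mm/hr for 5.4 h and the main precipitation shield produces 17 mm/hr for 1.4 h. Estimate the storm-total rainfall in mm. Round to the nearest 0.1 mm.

Total = Σ Rᵢ Δtᵢ = 13 × 5.4 + 17 × 1.4
      = 70.2 + 23.8 = 94.0 mm.

total ≈ 94.0 mm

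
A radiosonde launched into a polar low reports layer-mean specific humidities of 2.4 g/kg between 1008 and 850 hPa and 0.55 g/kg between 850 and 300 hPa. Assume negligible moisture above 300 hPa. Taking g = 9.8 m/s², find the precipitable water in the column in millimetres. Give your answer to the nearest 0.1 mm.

PW ≈ 7.0 mm

Precipitable water is the column-integrated vapour mass per unit area: PW = (1/g) Σ q̄ Δp, with q in kg/kg and Δp in Pa (1 kg/m² of water = 1 mm).
Layer 1008–850 hPa: Δp = 158 hPa = 15800 Pa, q̄ = 0.0024 kg/kg → 0.0024 × 15800 / 9.8 = 3.87 mm
Layer 850–300 hPa: Δp = 550 hPa = 55000 Pa, q̄ = 0.00055 kg/kg → 0.00055 × 55000 / 9.8 = 3.09 mm
PW = 3.87 + 3.09 = 6.96 ≈ 7.0 mm.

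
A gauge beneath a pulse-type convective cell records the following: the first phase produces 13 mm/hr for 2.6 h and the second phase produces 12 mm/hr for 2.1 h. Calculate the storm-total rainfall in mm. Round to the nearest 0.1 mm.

total ≈ 59.0 mm

Total = Σ Rᵢ Δtᵢ = 13 × 2.6 + 12 × 2.1
      = 33.8 + 25.2 = 59.0 mm.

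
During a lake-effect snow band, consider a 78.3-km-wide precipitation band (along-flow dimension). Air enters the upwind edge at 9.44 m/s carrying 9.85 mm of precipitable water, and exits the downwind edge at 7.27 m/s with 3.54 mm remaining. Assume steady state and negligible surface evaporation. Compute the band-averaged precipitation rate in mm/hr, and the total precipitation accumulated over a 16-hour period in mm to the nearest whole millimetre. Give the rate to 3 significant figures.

R ≈ 3.09 mm/hr; total ≈ 49 mm

Column moisture flux per unit crosswind length is F = V × PW.
Inflow: F_in = 9.44 × 9.85 = 92.984 mm·m/s
Outflow: F_out = 7.27 × 3.54 = 25.7358 mm·m/s
Steady-state rate R = (F_in − F_out)/L = (92.984 − 25.7358) / 78300 m = 8.589e-04 mm/s.
R = 8.589e-04 × 3600 = 3.09 mm/hr.
Over 16 h: total = 3.09 × 16 = 49.44 ≈ 49 mm.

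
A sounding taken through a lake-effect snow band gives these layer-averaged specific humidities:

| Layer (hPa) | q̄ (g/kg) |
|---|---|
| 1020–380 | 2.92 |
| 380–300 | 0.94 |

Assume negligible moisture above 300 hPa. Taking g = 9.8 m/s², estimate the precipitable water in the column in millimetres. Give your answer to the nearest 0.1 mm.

Precipitable water is the column-integrated vapour mass per unit area: PW = (1/g) Σ q̄ Δp, with q in kg/kg and Δp in Pa (1 kg/m² of water = 1 mm).
Layer 1020–380 hPa: Δp = 640 hPa = 64000 Pa, q̄ = 0.00292 kg/kg → 0.00292 × 64000 / 9.8 = 19.07 mm
Layer 380–300 hPa: Δp = 80 hPa = 8000 Pa, q̄ = 0.00094 kg/kg → 0.00094 × 8000 / 9.8 = 0.77 mm
PW = 19.07 + 0.77 = 19.84 ≈ 19.8 mm.

PW ≈ 19.8 mm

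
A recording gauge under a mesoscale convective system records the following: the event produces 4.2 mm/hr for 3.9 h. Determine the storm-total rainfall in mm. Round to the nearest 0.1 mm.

total ≈ 16.4 mm

Total = Σ Rᵢ Δtᵢ = 4.2 × 3.9
      = 16.38 = 16.4 mm.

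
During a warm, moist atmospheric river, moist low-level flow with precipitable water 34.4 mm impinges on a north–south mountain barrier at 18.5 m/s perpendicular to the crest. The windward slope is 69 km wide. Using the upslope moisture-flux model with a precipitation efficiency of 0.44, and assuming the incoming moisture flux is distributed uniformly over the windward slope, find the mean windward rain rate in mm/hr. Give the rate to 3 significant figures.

Incoming column moisture flux per unit ridge length: F = V × PW = 18.5 × 34.4 = 636.4 mm·m/s.
Spread over the 69 km slope with efficiency ε = 0.44: R = ε·F/W = 0.44 × 636.4 / 69000 m = 4.058e-03 mm/s.
R = 4.058e-03 × 3600 = 14.6 mm/hr.

R ≈ 14.6 mm/hr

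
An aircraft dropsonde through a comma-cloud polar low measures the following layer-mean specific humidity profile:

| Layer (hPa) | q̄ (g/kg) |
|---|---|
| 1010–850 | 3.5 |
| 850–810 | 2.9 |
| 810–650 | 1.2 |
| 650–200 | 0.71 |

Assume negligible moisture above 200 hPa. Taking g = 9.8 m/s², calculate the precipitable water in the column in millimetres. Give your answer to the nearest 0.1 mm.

Precipitable water is the column-integrated vapour mass per unit area: PW = (1/g) Σ q̄ Δp, with q in kg/kg and Δp in Pa (1 kg/m² of water = 1 mm).
Layer 1010–850 hPa: Δp = 160 hPa = 16000 Pa, q̄ = 0.0035 kg/kg → 0.0035 × 16000 / 9.8 = 5.71 mm
Layer 850–810 hPa: Δp = 40 hPa = 4000 Pa, q̄ = 0.0029 kg/kg → 0.0029 × 4000 / 9.8 = 1.18 mm
Layer 810–650 hPa: Δp = 160 hPa = 16000 Pa, q̄ = 0.0012 kg/kg → 0.0012 × 16000 / 9.8 = 1.96 mm
Layer 650–200 hPa: Δp = 450 hPa = 45000 Pa, q̄ = 0.00071 kg/kg → 0.00071 × 45000 / 9.8 = 3.26 mm
PW = 5.71 + 1.18 + 1.96 + 3.26 = 12.11 ≈ 12.1 mm.

PW ≈ 12.1 mm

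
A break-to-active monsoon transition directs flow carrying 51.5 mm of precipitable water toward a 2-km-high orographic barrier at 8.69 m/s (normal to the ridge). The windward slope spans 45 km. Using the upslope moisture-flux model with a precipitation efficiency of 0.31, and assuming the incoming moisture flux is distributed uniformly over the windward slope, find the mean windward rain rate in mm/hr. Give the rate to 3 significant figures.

Incoming column moisture flux per unit ridge length: F = V × PW = 8.69 × 51.5 = 447.535 mm·m/s.
Spread over the 45 km slope with efficiency ε = 0.31: R = ε·F/W = 0.31 × 447.535 / 45000 m = 3.083e-03 mm/s.
R = 3.083e-03 × 3600 = 11.1 mm/hr.

R ≈ 11.1 mm/hr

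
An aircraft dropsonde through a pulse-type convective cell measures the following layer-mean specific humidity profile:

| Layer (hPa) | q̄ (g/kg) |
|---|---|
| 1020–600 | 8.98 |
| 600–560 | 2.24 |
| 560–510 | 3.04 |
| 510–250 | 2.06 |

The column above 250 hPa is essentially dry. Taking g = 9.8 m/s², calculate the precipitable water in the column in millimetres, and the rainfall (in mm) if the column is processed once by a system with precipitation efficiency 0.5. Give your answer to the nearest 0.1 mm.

Precipitable water is the column-integrated vapour mass per unit area: PW = (1/g) Σ q̄ Δp, with q in kg/kg and Δp in Pa (1 kg/m² of water = 1 mm).
Layer 1020–600 hPa: Δp = 420 hPa = 42000 Pa, q̄ = 0.00898 kg/kg → 0.00898 × 42000 / 9.8 = 38.49 mm
Layer 600–560 hPa: Δp = 40 hPa = 4000 Pa, q̄ = 0.00224 kg/kg → 0.00224 × 4000 / 9.8 = 0.91 mm
Layer 560–510 hPa: Δp = 50 hPa = 5000 Pa, q̄ = 0.00304 kg/kg → 0.00304 × 5000 / 9.8 = 1.55 mm
Layer 510–250 hPa: Δp = 260 hPa = 26000 Pa, q̄ = 0.00206 kg/kg → 0.00206 × 26000 / 9.8 = 5.47 mm
PW = 38.49 + 0.91 + 1.55 + 5.47 = 46.42 ≈ 46.4 mm.
Rainfall = ε × PW = 0.5 × 46.4 = 23.2 mm.

PW ≈ 46.4 mm; rainfall ≈ 23.2 mm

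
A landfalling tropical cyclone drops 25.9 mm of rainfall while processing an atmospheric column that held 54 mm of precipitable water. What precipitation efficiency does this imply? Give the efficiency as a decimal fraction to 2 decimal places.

ε ≈ 0.48

ε = rainfall / PW = 25.9 / 54 = 0.48.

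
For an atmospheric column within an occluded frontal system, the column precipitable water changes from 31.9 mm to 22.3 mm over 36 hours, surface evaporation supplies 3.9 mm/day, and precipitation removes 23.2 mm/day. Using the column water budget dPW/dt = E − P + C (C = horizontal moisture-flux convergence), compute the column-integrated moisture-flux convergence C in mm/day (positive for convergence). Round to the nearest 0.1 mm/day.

C ≈ 12.9 mm/day

dPW/dt = (22.3 − 31.9) mm / (36/24 day) = -6.400 mm/day.
C = dPW/dt − E + P = (-6.400) − 3.9 + 23.2 = 12.9 mm/day.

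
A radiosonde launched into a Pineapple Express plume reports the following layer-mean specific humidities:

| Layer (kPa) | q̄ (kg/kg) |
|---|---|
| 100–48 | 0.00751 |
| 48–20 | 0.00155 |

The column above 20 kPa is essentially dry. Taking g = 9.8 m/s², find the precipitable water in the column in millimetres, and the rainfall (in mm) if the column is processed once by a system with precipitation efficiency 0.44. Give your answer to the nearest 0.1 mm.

Precipitable water is the column-integrated vapour mass per unit area: PW = (1/g) Σ q̄ Δp, with q in kg/kg and Δp in Pa (1 kg/m² of water = 1 mm).
Layer 100–48 kPa: Δp = 520 hPa = 52000 Pa, q̄ = 0.00751 kg/kg → 0.00751 × 52000 / 9.8 = 39.85 mm
Layer 48–20 kPa: Δp = 280 hPa = 28000 Pa, q̄ = 0.00155 kg/kg → 0.00155 × 28000 / 9.8 = 4.43 mm
PW = 39.85 + 4.43 = 44.28 ≈ 44.3 mm.
Rainfall = ε × PW = 0.44 × 44.3 = 19.5 mm.

PW ≈ 44.3 mm; rainfall ≈ 19.5 mm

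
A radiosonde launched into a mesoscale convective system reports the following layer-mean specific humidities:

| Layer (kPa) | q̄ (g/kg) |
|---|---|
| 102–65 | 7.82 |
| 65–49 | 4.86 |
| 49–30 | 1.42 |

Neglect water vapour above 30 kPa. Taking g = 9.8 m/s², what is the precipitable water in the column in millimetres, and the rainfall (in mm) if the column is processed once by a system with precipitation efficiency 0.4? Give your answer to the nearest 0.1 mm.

Precipitable water is the column-integrated vapour mass per unit area: PW = (1/g) Σ q̄ Δp, with q in kg/kg and Δp in Pa (1 kg/m² of water = 1 mm).
Layer 102–65 kPa: Δp = 370 hPa = 37000 Pa, q̄ = 0.00782 kg/kg → 0.00782 × 37000 / 9.8 = 29.52 mm
Layer 65–49 kPa: Δp = 160 hPa = 16000 Pa, q̄ = 0.00486 kg/kg → 0.00486 × 16000 / 9.8 = 7.93 mm
Layer 49–30 kPa: Δp = 190 hPa = 19000 Pa, q̄ = 0.00142 kg/kg → 0.00142 × 19000 / 9.8 = 2.75 mm
PW = 29.52 + 7.93 + 2.75 = 40.20 ≈ 40.2 mm.
Rainfall = ε × PW = 0.4 × 40.2 = 16.1 mm.

PW ≈ 40.2 mm; rainfall ≈ 16.1 mm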